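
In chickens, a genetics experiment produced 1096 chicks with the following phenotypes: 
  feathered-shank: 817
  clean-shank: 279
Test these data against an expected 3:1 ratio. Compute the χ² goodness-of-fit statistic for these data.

0.122

Under the 3:1 hypothesis (Σ ratio = 4, N = 1096):
  feathered-shank: 1096 × 3/4 = 822
  clean-shank: 1096 × 1/4 = 274
χ² = Σ (O − E)² / E
  feathered-shank: (817 − 822)² / 822 = 0.0304
  clean-shank: (279 − 274)² / 274 = 0.0912
χ² = 0.0304 + 0.0912 = 0.1216 ≈ 0.122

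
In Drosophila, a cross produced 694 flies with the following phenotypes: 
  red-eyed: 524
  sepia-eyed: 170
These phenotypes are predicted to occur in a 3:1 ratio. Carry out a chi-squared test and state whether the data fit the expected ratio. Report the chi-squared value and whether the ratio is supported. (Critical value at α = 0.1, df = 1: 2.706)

0.094; consistent

Total ratio parts = 4. Expected numbers out of 694:
  red-eyed: 694 × 3/4 = 520.5
  sepia-eyed: 694 × 1/4 = 173.5
χ² = Σ (O − E)² / E
  red-eyed: (524 − 520.5)² / 520.5 = 0.0235
  sepia-eyed: (170 − 173.5)² / 173.5 = 0.0706
χ² = 0.0235 + 0.0706 = 0.0941 ≈ 0.094
Degrees of freedom = 2 − 1 = 1; critical value at α = 0.1 is 2.706.
Since 0.094 < 2.706, we fail to reject the null hypothesis — the data are consistent with the 3:1 ratio.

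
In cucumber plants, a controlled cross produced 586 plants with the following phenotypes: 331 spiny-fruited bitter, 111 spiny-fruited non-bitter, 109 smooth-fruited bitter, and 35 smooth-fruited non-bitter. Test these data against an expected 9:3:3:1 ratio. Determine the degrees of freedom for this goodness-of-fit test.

A goodness-of-fit test with 4 phenotype classes has df = 4 − 1 = 3.

3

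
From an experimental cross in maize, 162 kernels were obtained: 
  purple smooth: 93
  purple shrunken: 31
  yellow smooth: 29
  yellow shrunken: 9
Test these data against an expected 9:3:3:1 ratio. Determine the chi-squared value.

The 9:3:3:1 ratio has 16 parts, so with N = 162 the expected counts are:
  purple smooth: 162 × 9/16 = 91.125
  purple shrunken: 162 × 3/16 = 30.375
  yellow smooth: 162 × 3/16 = 30.375
  yellow shrunken: 162 × 1/16 = 10.125
χ² = Σ (O − E)² / E
  purple smooth: (93 − 91.125)² / 91.125 = 0.0386
  purple shrunken: (31 − 30.375)² / 30.375 = 0.0129
  yellow smooth: (29 − 30.375)² / 30.375 = 0.0622
  yellow shrunken: (9 − 10.125)² / 10.125 = 0.1250
χ² = 0.0386 + 0.0129 + 0.0622 + 0.1250 = 0.2387 ≈ 0.239

0.239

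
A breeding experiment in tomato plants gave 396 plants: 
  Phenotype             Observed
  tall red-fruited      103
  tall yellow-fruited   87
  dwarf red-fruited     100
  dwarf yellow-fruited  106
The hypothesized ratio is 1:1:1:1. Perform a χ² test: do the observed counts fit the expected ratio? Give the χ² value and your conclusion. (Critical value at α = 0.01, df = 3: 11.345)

Total ratio parts = 4. Expected numbers out of 396:
  tall red-fruited: 396 × 1/4 = 99
  tall yellow-fruited: 396 × 1/4 = 99
  dwarf red-fruited: 396 × 1/4 = 99
  dwarf yellow-fruited: 396 × 1/4 = 99
χ² = Σ (O − E)² / E
  tall red-fruited: (103 − 99)² / 99 = 0.1616
  tall yellow-fruited: (87 − 99)² / 99 = 1.4545
  dwarf red-fruited: (100 − 99)² / 99 = 0.0101
  dwarf yellow-fruited: (106 − 99)² / 99 = 0.4949
χ² = 0.1616 + 1.4545 + 0.0101 + 0.4949 = 2.1211 ≈ 2.121
Degrees of freedom = 4 − 1 = 3; critical value at α = 0.01 is 11.345.
Since 2.121 < 11.345, we fail to reject the null hypothesis — the data are consistent with the 1:1:1:1 ratio.

2.121; consistent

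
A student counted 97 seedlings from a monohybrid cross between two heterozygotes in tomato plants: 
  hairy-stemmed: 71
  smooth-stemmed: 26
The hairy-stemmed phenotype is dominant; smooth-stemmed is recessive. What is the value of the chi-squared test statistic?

For a monohybrid cross between heterozygotes with complete dominance, the expected phenotypic ratio is 3:1.
Under the 3:1 hypothesis (Σ ratio = 4, N = 97):
  hairy-stemmed: 97 × 3/4 = 72.75
  smooth-stemmed: 97 × 1/4 = 24.25
χ² = Σ (O − E)² / E
  hairy-stemmed: (71 − 72.75)² / 72.75 = 0.0421
  smooth-stemmed: (26 − 24.25)² / 24.25 = 0.1263
χ² = 0.0421 + 0.1263 = 0.1684 ≈ 0.168

0.168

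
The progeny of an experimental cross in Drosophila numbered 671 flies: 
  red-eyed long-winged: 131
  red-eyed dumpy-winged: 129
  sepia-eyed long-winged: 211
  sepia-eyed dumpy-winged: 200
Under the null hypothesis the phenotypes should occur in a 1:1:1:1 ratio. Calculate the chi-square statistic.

34.353

Total ratio parts = 4. Expected numbers out of 671:
  red-eyed long-winged: 671 × 1/4 = 167.75
  red-eyed dumpy-winged: 671 × 1/4 = 167.75
  sepia-eyed long-winged: 671 × 1/4 = 167.75
  sepia-eyed dumpy-winged: 671 × 1/4 = 167.75
χ² = Σ (O − E)² / E
  red-eyed long-winged: (131 − 167.75)² / 167.75 = 8.0510
  red-eyed dumpy-winged: (129 − 167.75)² / 167.75 = 8.9512
  sepia-eyed long-winged: (211 − 167.75)² / 167.75 = 11.1509
  sepia-eyed dumpy-winged: (200 − 167.75)² / 167.75 = 6.2001
χ² = 8.0510 + 8.9512 + 11.1509 + 6.2001 = 34.3532 ≈ 34.353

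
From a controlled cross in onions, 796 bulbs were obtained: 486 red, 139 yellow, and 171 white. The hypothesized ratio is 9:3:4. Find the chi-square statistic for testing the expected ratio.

7.911

Total ratio parts = 16. Expected numbers out of 796:
  red: 796 × 9/16 = 447.75
  yellow: 796 × 3/16 = 149.25
  white: 796 × 4/16 = 199
χ² = Σ (O − E)² / E
  red: (486 − 447.75)² / 447.75 = 3.2676
  yellow: (139 − 149.25)² / 149.25 = 0.7039
  white: (171 − 199)² / 199 = 3.9397
χ² = 3.2676 + 0.7039 + 3.9397 = 7.9112 ≈ 7.911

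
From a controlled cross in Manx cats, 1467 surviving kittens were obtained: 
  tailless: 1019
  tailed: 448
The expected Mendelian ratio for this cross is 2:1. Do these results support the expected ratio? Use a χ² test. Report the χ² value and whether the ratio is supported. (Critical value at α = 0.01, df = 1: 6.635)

5.156; consistent

Under the 2:1 hypothesis (Σ ratio = 3, N = 1467):
  tailless: 1467 × 2/3 = 978
  tailed: 1467 × 1/3 = 489
χ² = Σ (O − E)² / E
  tailless: (1019 − 978)² / 978 = 1.7188
  tailed: (448 − 489)² / 489 = 3.4376
χ² = 1.7188 + 3.4376 = 5.1564 ≈ 5.156
Degrees of freedom = 2 − 1 = 1; critical value at α = 0.01 is 6.635.
Since 5.156 < 6.635, we fail to reject the null hypothesis — the data are consistent with the 2:1 ratio.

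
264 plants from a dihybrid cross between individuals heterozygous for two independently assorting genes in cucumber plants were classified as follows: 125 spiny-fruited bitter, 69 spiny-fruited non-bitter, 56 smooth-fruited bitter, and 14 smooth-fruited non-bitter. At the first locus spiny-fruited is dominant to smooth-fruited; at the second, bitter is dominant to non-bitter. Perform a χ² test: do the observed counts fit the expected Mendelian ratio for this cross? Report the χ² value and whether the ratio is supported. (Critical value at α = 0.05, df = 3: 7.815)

12.633; not consistent

A dihybrid F₂ with independent assortment and complete dominance at both loci gives a 9:3:3:1 phenotypic ratio.
Expected counts for N = 264 under a 9:3:3:1 ratio (total parts = 16):
  spiny-fruited bitter: 264 × 9/16 = 148.5
  spiny-fruited non-bitter: 264 × 3/16 = 49.5
  smooth-fruited bitter: 264 × 3/16 = 49.5
  smooth-fruited non-bitter: 264 × 1/16 = 16.5
χ² = Σ (O − E)² / E
  spiny-fruited bitter: (125 − 148.5)² / 148.5 = 3.7189
  spiny-fruited non-bitter: (69 − 49.5)² / 49.5 = 7.6818
  smooth-fruited bitter: (56 − 49.5)² / 49.5 = 0.8535
  smooth-fruited non-bitter: (14 − 16.5)² / 16.5 = 0.3788
χ² = 3.7189 + 7.6818 + 0.8535 + 0.3788 = 12.633
Degrees of freedom = 4 − 1 = 3; critical value at α = 0.05 is 7.815.
Since 12.633 > 7.815, we reject the null hypothesis — the data do not fit the 9:3:3:1 ratio.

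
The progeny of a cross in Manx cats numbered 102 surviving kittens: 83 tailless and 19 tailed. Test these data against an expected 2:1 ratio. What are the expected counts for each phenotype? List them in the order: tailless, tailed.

68, 34

Expected counts for N = 102 under a 2:1 ratio (total parts = 3):
  tailless: 102 × 2/3 = 68
  tailed: 102 × 1/3 = 34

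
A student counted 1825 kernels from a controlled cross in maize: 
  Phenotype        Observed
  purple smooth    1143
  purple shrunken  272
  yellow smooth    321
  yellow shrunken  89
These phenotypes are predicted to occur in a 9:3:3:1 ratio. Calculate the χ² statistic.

34.422

Total ratio parts = 16. Expected numbers out of 1825:
  purple smooth: 1825 × 9/16 = 1026.5625
  purple shrunken: 1825 × 3/16 = 342.1875
  yellow smooth: 1825 × 3/16 = 342.1875
  yellow shrunken: 1825 × 1/16 = 114.0625
χ² = Σ (O − E)² / E
  purple smooth: (1143 − 1026.5625)² / 1026.5625 = 13.2069
  purple shrunken: (272 − 342.1875)² / 342.1875 = 14.3964
  yellow smooth: (321 − 342.1875)² / 342.1875 = 1.3119
  yellow shrunken: (89 − 114.0625)² / 114.0625 = 5.5069
χ² = 13.2069 + 14.3964 + 1.3119 + 5.5069 = 34.4221 ≈ 34.422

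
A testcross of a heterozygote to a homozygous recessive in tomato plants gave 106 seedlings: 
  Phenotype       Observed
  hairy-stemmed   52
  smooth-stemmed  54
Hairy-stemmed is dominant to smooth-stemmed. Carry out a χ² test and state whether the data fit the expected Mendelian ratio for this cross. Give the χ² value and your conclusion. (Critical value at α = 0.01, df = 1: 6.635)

A testcross of a heterozygote (Aa × aa) gives a 1:1 phenotypic ratio.
The 1:1 ratio has 2 parts, so with N = 106 the expected counts are:
  hairy-stemmed: 106 × 1/2 = 53
  smooth-stemmed: 106 × 1/2 = 53
χ² = Σ (O − E)² / E
  hairy-stemmed: (52 − 53)² / 53 = 0.0189
  smooth-stemmed: (54 − 53)² / 53 = 0.0189
χ² = 0.0189 + 0.0189 = 0.0378 ≈ 0.038
Degrees of freedom = 2 − 1 = 1; critical value at α = 0.01 is 6.635.
Since 0.038 < 6.635, we fail to reject the null hypothesis — the data are consistent with the 1:1 ratio.

0.038; consistent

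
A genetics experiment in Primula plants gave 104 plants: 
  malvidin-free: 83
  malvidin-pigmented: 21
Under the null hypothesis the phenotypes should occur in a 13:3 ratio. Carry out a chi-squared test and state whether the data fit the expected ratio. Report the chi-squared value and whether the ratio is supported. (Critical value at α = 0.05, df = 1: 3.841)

Expected counts for N = 104 under a 13:3 ratio (total parts = 16):
  malvidin-free: 104 × 13/16 = 84.5
  malvidin-pigmented: 104 × 3/16 = 19.5
χ² = Σ (O − E)² / E
  malvidin-free: (83 − 84.5)² / 84.5 = 0.0266
  malvidin-pigmented: (21 − 19.5)² / 19.5 = 0.1154
χ² = 0.0266 + 0.1154 = 0.142
Degrees of freedom = 2 − 1 = 1; critical value at α = 0.05 is 3.841.
Since 0.142 < 3.841, we fail to reject the null hypothesis — the data are consistent with the 13:3 ratio.

0.142; consistent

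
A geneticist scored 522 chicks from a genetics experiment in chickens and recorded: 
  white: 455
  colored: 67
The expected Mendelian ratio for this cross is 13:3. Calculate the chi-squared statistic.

11.987

Under the 13:3 hypothesis (Σ ratio = 16, N = 522):
  white: 522 × 13/16 = 424.125
  colored: 522 × 3/16 = 97.875
χ² = Σ (O − E)² / E
  white: (455 − 424.125)² / 424.125 = 2.2476
  colored: (67 − 97.875)² / 97.875 = 9.7396
χ² = 2.2476 + 9.7396 = 11.9872 ≈ 11.987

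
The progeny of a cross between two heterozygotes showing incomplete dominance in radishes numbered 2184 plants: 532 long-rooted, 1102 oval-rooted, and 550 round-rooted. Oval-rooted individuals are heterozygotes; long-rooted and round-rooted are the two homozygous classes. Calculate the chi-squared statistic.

0.480

With incomplete dominance, a heterozygote × heterozygote cross gives a 1:2:1 phenotypic ratio.
Under the 1:2:1 hypothesis (Σ ratio = 4, N = 2184):
  long-rooted: 2184 × 1/4 = 546
  oval-rooted: 2184 × 2/4 = 1092
  round-rooted: 2184 × 1/4 = 546
χ² = Σ (O − E)² / E
  long-rooted: (532 − 546)² / 546 = 0.3590
  oval-rooted: (1102 − 1092)² / 1092 = 0.0916
  round-rooted: (550 − 546)² / 546 = 0.0293
χ² = 0.3590 + 0.0916 + 0.0293 = 0.4799 ≈ 0.480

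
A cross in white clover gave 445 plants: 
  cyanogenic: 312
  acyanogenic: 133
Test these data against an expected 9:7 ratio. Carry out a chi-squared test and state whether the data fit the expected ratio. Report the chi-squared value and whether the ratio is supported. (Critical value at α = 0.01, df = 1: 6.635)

34.748; not consistent

Expected counts for N = 445 under a 9:7 ratio (total parts = 16):
  cyanogenic: 445 × 9/16 = 250.3125
  acyanogenic: 445 × 7/16 = 194.6875
χ² = Σ (O − E)² / E
  cyanogenic: (312 − 250.3125)² / 250.3125 = 15.2024
  acyanogenic: (133 − 194.6875)² / 194.6875 = 19.5459
χ² = 15.2024 + 19.5459 = 34.7483 ≈ 34.748
Degrees of freedom = 2 − 1 = 1; critical value at α = 0.01 is 6.635.
Since 34.748 > 6.635, we reject the null hypothesis — the data do not fit the 9:7 ratio.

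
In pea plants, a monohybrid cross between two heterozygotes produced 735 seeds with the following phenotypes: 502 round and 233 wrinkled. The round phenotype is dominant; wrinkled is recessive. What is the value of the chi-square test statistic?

17.600

For a monohybrid cross between heterozygotes with complete dominance, the expected phenotypic ratio is 3:1.
The 3:1 ratio has 4 parts, so with N = 735 the expected counts are:
  round: 735 × 3/4 = 551.25
  wrinkled: 735 × 1/4 = 183.75
χ² = Σ (O − E)² / E
  round: (502 − 551.25)² / 551.25 = 4.4001
  wrinkled: (233 − 183.75)² / 183.75 = 13.2003
χ² = 4.4001 + 13.2003 = 17.6004 ≈ 17.600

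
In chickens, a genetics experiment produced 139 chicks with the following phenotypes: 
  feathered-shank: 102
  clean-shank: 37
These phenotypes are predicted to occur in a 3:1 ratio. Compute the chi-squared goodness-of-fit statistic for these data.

Under the 3:1 hypothesis (Σ ratio = 4, N = 139):
  feathered-shank: 139 × 3/4 = 104.25
  clean-shank: 139 × 1/4 = 34.75
χ² = Σ (O − E)² / E
  feathered-shank: (102 − 104.25)² / 104.25 = 0.0486
  clean-shank: (37 − 34.75)² / 34.75 = 0.1457
χ² = 0.0486 + 0.1457 = 0.1943 ≈ 0.194

0.194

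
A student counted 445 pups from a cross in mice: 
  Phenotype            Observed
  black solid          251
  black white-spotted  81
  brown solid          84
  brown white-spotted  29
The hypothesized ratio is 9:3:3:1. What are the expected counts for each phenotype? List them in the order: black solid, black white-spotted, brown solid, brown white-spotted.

Expected counts for N = 445 under a 9:3:3:1 ratio (total parts = 16):
  black solid: 445 × 9/16 = 250.3125
  black white-spotted: 445 × 3/16 = 83.4375
  brown solid: 445 × 3/16 = 83.4375
  brown white-spotted: 445 × 1/16 = 27.8125

250.3125, 83.4375, 83.4375, 27.8125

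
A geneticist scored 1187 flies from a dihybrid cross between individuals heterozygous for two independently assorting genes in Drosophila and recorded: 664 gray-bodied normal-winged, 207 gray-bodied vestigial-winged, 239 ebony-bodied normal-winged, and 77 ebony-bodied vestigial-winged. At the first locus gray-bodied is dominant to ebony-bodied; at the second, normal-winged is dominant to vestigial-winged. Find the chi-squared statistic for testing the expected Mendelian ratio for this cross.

A dihybrid F₂ with independent assortment and complete dominance at both loci gives a 9:3:3:1 phenotypic ratio.
Total ratio parts = 16. Expected numbers out of 1187:
  gray-bodied normal-winged: 1187 × 9/16 = 667.6875
  gray-bodied vestigial-winged: 1187 × 3/16 = 222.5625
  ebony-bodied normal-winged: 1187 × 3/16 = 222.5625
  ebony-bodied vestigial-winged: 1187 × 1/16 = 74.1875
χ² = Σ (O − E)² / E
  gray-bodied normal-winged: (664 − 667.6875)² / 667.6875 = 0.0204
  gray-bodied vestigial-winged: (207 − 222.5625)² / 222.5625 = 1.0882
  ebony-bodied normal-winged: (239 − 222.5625)² / 222.5625 = 1.2140
  ebony-bodied vestigial-winged: (77 − 74.1875)² / 74.1875 = 0.1066
χ² = 0.0204 + 1.0882 + 1.2140 + 0.1066 = 2.4292 ≈ 2.429

2.429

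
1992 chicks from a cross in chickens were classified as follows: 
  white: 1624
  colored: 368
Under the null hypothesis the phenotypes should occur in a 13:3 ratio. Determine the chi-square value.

0.100

Total ratio parts = 16. Expected numbers out of 1992:
  white: 1992 × 13/16 = 1618.5
  colored: 1992 × 3/16 = 373.5
χ² = Σ (O − E)² / E
  white: (1624 − 1618.5)² / 1618.5 = 0.0187
  colored: (368 − 373.5)² / 373.5 = 0.0810
χ² = 0.0187 + 0.0810 = 0.0997 ≈ 0.100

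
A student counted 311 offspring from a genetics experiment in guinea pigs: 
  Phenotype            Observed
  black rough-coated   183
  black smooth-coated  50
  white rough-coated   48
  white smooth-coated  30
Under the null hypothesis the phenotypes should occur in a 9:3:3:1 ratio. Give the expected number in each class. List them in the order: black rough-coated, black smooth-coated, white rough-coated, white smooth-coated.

The 9:3:3:1 ratio has 16 parts, so with N = 311 the expected counts are:
  black rough-coated: 311 × 9/16 = 174.9375
  black smooth-coated: 311 × 3/16 = 58.3125
  white rough-coated: 311 × 3/16 = 58.3125
  white smooth-coated: 311 × 1/16 = 19.4375

174.9375, 58.3125, 58.3125, 19.4375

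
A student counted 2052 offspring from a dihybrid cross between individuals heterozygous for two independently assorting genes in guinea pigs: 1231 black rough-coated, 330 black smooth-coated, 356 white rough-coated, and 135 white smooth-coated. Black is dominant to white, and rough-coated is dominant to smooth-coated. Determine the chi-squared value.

15.398

A dihybrid F₂ with independent assortment and complete dominance at both loci gives a 9:3:3:1 phenotypic ratio.
Total ratio parts = 16. Expected numbers out of 2052:
  black rough-coated: 2052 × 9/16 = 1154.25
  black smooth-coated: 2052 × 3/16 = 384.75
  white rough-coated: 2052 × 3/16 = 384.75
  white smooth-coated: 2052 × 1/16 = 128.25
χ² = Σ (O − E)² / E
  black rough-coated: (1231 − 1154.25)² / 1154.25 = 5.1034
  black smooth-coated: (330 − 384.75)² / 384.75 = 7.7909
  white rough-coated: (356 − 384.75)² / 384.75 = 2.1483
  white smooth-coated: (135 − 128.25)² / 128.25 = 0.3553
χ² = 5.1034 + 7.7909 + 2.1483 + 0.3553 = 15.3979 ≈ 15.398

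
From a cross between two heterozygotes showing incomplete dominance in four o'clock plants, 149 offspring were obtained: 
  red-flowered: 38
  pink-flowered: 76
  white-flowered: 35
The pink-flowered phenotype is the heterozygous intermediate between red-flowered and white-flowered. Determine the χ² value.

0.181

With incomplete dominance, a heterozygote × heterozygote cross gives a 1:2:1 phenotypic ratio.
The 1:2:1 ratio has 4 parts, so with N = 149 the expected counts are:
  red-flowered: 149 × 1/4 = 37.25
  pink-flowered: 149 × 2/4 = 74.5
  white-flowered: 149 × 1/4 = 37.25
χ² = Σ (O − E)² / E
  red-flowered: (38 − 37.25)² / 37.25 = 0.0151
  pink-flowered: (76 − 74.5)² / 74.5 = 0.0302
  white-flowered: (35 − 37.25)² / 37.25 = 0.1359
χ² = 0.0151 + 0.0302 + 0.1359 = 0.1812 ≈ 0.181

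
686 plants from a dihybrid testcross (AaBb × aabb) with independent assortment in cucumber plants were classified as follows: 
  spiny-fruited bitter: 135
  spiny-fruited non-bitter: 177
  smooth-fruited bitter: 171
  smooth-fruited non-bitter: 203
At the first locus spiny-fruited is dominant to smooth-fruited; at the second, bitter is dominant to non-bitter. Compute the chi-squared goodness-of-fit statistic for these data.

13.732

A dihybrid testcross with independent assortment gives a 1:1:1:1 ratio.
Expected counts for N = 686 under a 1:1:1:1 ratio (total parts = 4):
  spiny-fruited bitter: 686 × 1/4 = 171.5
  spiny-fruited non-bitter: 686 × 1/4 = 171.5
  smooth-fruited bitter: 686 × 1/4 = 171.5
  smooth-fruited non-bitter: 686 × 1/4 = 171.5
χ² = Σ (O − E)² / E
  spiny-fruited bitter: (135 − 171.5)² / 171.5 = 7.7682
  spiny-fruited non-bitter: (177 − 171.5)² / 171.5 = 0.1764
  smooth-fruited bitter: (171 − 171.5)² / 171.5 = 0.0015
  smooth-fruited non-bitter: (203 − 171.5)² / 171.5 = 5.7857
χ² = 7.7682 + 0.1764 + 0.0015 + 5.7857 = 13.7318 ≈ 13.732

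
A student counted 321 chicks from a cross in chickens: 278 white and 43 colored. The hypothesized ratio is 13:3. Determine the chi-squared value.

Expected counts for N = 321 under a 13:3 ratio (total parts = 16):
  white: 321 × 13/16 = 260.8125
  colored: 321 × 3/16 = 60.1875
χ² = Σ (O − E)² / E
  white: (278 − 260.8125)² / 260.8125 = 1.1327
  colored: (43 − 60.1875)² / 60.1875 = 4.9082
χ² = 1.1327 + 4.9082 = 6.0409 ≈ 6.041

6.041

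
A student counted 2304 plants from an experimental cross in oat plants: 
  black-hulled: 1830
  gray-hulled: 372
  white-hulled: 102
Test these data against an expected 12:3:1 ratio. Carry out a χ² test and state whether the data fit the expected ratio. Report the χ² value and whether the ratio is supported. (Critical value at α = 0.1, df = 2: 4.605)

26.604; not consistent

Expected counts for N = 2304 under a 12:3:1 ratio (total parts = 16):
  black-hulled: 2304 × 12/16 = 1728
  gray-hulled: 2304 × 3/16 = 432
  white-hulled: 2304 × 1/16 = 144
χ² = Σ (O − E)² / E
  black-hulled: (1830 − 1728)² / 1728 = 6.0208
  gray-hulled: (372 − 432)² / 432 = 8.3333
  white-hulled: (102 − 144)² / 144 = 12.2500
χ² = 6.0208 + 8.3333 + 12.2500 = 26.6041 ≈ 26.604
Degrees of freedom = 3 − 1 = 2; critical value at α = 0.1 is 4.605.
Since 26.604 > 4.605, we reject the null hypothesis — the data do not fit the 12:3:1 ratio.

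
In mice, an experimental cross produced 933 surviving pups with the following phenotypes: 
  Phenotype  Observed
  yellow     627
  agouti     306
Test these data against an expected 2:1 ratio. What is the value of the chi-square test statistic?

0.121

Total ratio parts = 3. Expected numbers out of 933:
  yellow: 933 × 2/3 = 622
  agouti: 933 × 1/3 = 311
χ² = Σ (O − E)² / E
  yellow: (627 − 622)² / 622 = 0.0402
  agouti: (306 − 311)² / 311 = 0.0804
χ² = 0.0402 + 0.0804 = 0.1206 ≈ 0.121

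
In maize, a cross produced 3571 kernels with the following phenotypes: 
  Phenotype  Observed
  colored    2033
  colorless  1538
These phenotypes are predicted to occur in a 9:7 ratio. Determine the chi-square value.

Expected counts for N = 3571 under a 9:7 ratio (total parts = 16):
  colored: 3571 × 9/16 = 2008.6875
  colorless: 3571 × 7/16 = 1562.3125
χ² = Σ (O − E)² / E
  colored: (2033 − 2008.6875)² / 2008.6875 = 0.2943
  colorless: (1538 − 1562.3125)² / 1562.3125 = 0.3783
χ² = 0.2943 + 0.3783 = 0.6726 ≈ 0.673

0.673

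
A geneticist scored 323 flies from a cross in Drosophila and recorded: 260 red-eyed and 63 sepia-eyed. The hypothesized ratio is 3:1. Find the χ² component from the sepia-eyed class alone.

3.902

Total ratio parts = 4. Expected numbers out of 323:
  red-eyed: 323 × 3/4 = 242.25
  sepia-eyed: 323 × 1/4 = 80.75
Contribution of sepia-eyed: (63 − 80.75)² / 80.75 = 3.9017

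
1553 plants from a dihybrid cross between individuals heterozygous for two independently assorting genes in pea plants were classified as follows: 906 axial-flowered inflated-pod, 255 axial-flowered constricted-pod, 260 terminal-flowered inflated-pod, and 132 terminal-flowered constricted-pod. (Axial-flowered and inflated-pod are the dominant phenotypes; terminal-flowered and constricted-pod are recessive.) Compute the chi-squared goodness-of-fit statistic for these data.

A dihybrid F₂ with independent assortment and complete dominance at both loci gives a 9:3:3:1 phenotypic ratio.
Under the 9:3:3:1 hypothesis (Σ ratio = 16, N = 1553):
  axial-flowered inflated-pod: 1553 × 9/16 = 873.5625
  axial-flowered constricted-pod: 1553 × 3/16 = 291.1875
  terminal-flowered inflated-pod: 1553 × 3/16 = 291.1875
  terminal-flowered constricted-pod: 1553 × 1/16 = 97.0625
χ² = Σ (O − E)² / E
  axial-flowered inflated-pod: (906 − 873.5625)² / 873.5625 = 1.2045
  axial-flowered constricted-pod: (255 − 291.1875)² / 291.1875 = 4.4972
  terminal-flowered inflated-pod: (260 − 291.1875)² / 291.1875 = 3.3403
  terminal-flowered constricted-pod: (132 − 97.0625)² / 97.0625 = 12.5757
χ² = 1.2045 + 4.4972 + 3.3403 + 12.5757 = 21.6177 ≈ 21.618

21.618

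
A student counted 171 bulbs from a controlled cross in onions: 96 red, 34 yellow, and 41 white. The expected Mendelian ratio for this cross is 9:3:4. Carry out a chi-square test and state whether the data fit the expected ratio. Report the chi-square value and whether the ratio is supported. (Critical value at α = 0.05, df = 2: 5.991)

0.189; consistent

Expected counts for N = 171 under a 9:3:4 ratio (total parts = 16):
  red: 171 × 9/16 = 96.1875
  yellow: 171 × 3/16 = 32.0625
  white: 171 × 4/16 = 42.75
χ² = Σ (O − E)² / E
  red: (96 − 96.1875)² / 96.1875 = 0.0004
  yellow: (34 − 32.0625)² / 32.0625 = 0.1171
  white: (41 − 42.75)² / 42.75 = 0.0716
χ² = 0.0004 + 0.1171 + 0.0716 = 0.1891 ≈ 0.189
Degrees of freedom = 3 − 1 = 2; critical value at α = 0.05 is 5.991.
Since 0.189 < 5.991, we fail to reject the null hypothesis — the data are consistent with the 9:3:4 ratio.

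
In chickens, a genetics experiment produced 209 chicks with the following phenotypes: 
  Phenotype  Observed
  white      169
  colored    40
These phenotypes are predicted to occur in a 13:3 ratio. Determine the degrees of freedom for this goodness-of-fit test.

1

A goodness-of-fit test with 2 phenotype classes has df = 2 − 1 = 1.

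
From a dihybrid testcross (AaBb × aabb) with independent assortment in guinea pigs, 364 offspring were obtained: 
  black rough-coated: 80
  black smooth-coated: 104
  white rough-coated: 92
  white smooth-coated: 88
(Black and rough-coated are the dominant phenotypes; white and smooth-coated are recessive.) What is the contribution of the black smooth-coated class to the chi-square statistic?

1.857

A dihybrid testcross with independent assortment gives a 1:1:1:1 ratio.
Total ratio parts = 4. Expected numbers out of 364:
  black rough-coated: 364 × 1/4 = 91
  black smooth-coated: 364 × 1/4 = 91
  white rough-coated: 364 × 1/4 = 91
  white smooth-coated: 364 × 1/4 = 91
Contribution of black smooth-coated: (104 − 91)² / 91 = 1.8571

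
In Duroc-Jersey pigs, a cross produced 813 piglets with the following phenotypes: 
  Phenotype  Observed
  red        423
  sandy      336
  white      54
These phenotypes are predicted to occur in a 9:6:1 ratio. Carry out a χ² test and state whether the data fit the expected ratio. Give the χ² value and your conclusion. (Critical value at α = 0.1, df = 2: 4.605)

Total ratio parts = 16. Expected numbers out of 813:
  red: 813 × 9/16 = 457.3125
  sandy: 813 × 6/16 = 304.875
  white: 813 × 1/16 = 50.8125
χ² = Σ (O − E)² / E
  red: (423 − 457.3125)² / 457.3125 = 2.5745
  sandy: (336 − 304.875)² / 304.875 = 3.1776
  white: (54 − 50.8125)² / 50.8125 = 0.2000
χ² = 2.5745 + 3.1776 + 0.2000 = 5.9521 ≈ 5.952
Degrees of freedom = 3 − 1 = 2; critical value at α = 0.1 is 4.605.
Since 5.952 > 4.605, we reject the null hypothesis — the data do not fit the 9:6:1 ratio.

5.952; not consistent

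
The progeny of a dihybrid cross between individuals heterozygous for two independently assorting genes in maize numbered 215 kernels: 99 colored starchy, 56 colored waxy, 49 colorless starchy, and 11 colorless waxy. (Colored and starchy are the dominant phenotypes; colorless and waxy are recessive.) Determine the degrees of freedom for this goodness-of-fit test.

3

A dihybrid F₂ with independent assortment and complete dominance at both loci gives a 9:3:3:1 phenotypic ratio.
A goodness-of-fit test with 4 phenotype classes has df = 4 − 1 = 3.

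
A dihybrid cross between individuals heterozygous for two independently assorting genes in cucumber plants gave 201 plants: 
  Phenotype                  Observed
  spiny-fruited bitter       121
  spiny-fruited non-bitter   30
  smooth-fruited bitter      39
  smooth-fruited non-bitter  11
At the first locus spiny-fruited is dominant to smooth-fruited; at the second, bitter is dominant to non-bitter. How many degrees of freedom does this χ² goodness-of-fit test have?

A dihybrid F₂ with independent assortment and complete dominance at both loci gives a 9:3:3:1 phenotypic ratio.
A goodness-of-fit test with 4 phenotype classes has df = 4 − 1 = 3.

3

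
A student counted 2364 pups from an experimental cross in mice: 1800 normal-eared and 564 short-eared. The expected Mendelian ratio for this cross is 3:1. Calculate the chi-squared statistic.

Total ratio parts = 4. Expected numbers out of 2364:
  normal-eared: 2364 × 3/4 = 1773
  short-eared: 2364 × 1/4 = 591
χ² = Σ (O − E)² / E
  normal-eared: (1800 − 1773)² / 1773 = 0.4112
  short-eared: (564 − 591)² / 591 = 1.2335
χ² = 0.4112 + 1.2335 = 1.6447 ≈ 1.645

1.645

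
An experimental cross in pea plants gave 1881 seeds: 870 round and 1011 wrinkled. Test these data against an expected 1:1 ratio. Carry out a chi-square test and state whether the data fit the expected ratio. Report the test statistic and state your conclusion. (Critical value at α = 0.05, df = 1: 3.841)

10.569; not consistent

Total ratio parts = 2. Expected numbers out of 1881:
  round: 1881 × 1/2 = 940.5
  wrinkled: 1881 × 1/2 = 940.5
χ² = Σ (O − E)² / E
  round: (870 − 940.5)² / 940.5 = 5.2847
  wrinkled: (1011 − 940.5)² / 940.5 = 5.2847
χ² = 5.2847 + 5.2847 = 10.5694 ≈ 10.569
Degrees of freedom = 2 − 1 = 1; critical value at α = 0.05 is 3.841.
Since 10.569 > 3.841, we reject the null hypothesis — the data do not fit the 1:1 ratio.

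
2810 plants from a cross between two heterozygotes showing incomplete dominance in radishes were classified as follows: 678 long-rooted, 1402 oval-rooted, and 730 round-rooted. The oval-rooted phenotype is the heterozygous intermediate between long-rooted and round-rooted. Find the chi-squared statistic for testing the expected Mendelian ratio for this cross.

1.937

With incomplete dominance, a heterozygote × heterozygote cross gives a 1:2:1 phenotypic ratio.
Expected counts for N = 2810 under a 1:2:1 ratio (total parts = 4):
  long-rooted: 2810 × 1/4 = 702.5
  oval-rooted: 2810 × 2/4 = 1405
  round-rooted: 2810 × 1/4 = 702.5
χ² = Σ (O − E)² / E
  long-rooted: (678 − 702.5)² / 702.5 = 0.8544
  oval-rooted: (1402 − 1405)² / 1405 = 0.0064
  round-rooted: (730 − 702.5)² / 702.5 = 1.0765
χ² = 0.8544 + 0.0064 + 1.0765 = 1.9373 ≈ 1.937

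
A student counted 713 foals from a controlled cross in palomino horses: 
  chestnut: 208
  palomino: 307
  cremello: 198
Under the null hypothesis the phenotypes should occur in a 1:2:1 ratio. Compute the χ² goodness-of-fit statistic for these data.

Total ratio parts = 4. Expected numbers out of 713:
  chestnut: 713 × 1/4 = 178.25
  palomino: 713 × 2/4 = 356.5
  cremello: 713 × 1/4 = 178.25
χ² = Σ (O − E)² / E
  chestnut: (208 − 178.25)² / 178.25 = 4.9653
  palomino: (307 − 356.5)² / 356.5 = 6.8731
  cremello: (198 − 178.25)² / 178.25 = 2.1883
χ² = 4.9653 + 6.8731 + 2.1883 = 14.0267 ≈ 14.027

14.027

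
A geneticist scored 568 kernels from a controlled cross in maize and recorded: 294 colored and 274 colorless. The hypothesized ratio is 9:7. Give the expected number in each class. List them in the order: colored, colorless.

Expected counts for N = 568 under a 9:7 ratio (total parts = 16):
  colored: 568 × 9/16 = 319.5
  colorless: 568 × 7/16 = 248.5

319.5, 248.5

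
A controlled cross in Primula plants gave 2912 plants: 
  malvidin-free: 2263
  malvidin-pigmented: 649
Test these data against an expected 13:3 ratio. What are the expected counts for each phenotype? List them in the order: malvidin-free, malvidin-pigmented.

2366, 546

The 13:3 ratio has 16 parts, so with N = 2912 the expected counts are:
  malvidin-free: 2912 × 13/16 = 2366
  malvidin-pigmented: 2912 × 3/16 = 546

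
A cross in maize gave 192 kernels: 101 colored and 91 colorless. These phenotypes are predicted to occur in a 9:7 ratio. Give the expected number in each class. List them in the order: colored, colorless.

Expected counts for N = 192 under a 9:7 ratio (total parts = 16):
  colored: 192 × 9/16 = 108
  colorless: 192 × 7/16 = 84

108, 84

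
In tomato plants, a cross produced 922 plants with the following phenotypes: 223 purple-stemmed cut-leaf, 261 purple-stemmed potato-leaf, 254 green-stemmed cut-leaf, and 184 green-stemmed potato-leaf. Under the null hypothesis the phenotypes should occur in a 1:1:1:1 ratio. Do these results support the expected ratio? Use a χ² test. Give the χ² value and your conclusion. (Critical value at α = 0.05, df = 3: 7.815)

The 1:1:1:1 ratio has 4 parts, so with N = 922 the expected counts are:
  purple-stemmed cut-leaf: 922 × 1/4 = 230.5
  purple-stemmed potato-leaf: 922 × 1/4 = 230.5
  green-stemmed cut-leaf: 922 × 1/4 = 230.5
  green-stemmed potato-leaf: 922 × 1/4 = 230.5
χ² = Σ (O − E)² / E
  purple-stemmed cut-leaf: (223 − 230.5)² / 230.5 = 0.2440
  purple-stemmed potato-leaf: (261 − 230.5)² / 230.5 = 4.0358
  green-stemmed cut-leaf: (254 − 230.5)² / 230.5 = 2.3959
  green-stemmed potato-leaf: (184 − 230.5)² / 230.5 = 9.3807
χ² = 0.2440 + 4.0358 + 2.3959 + 9.3807 = 16.0564 ≈ 16.056
Degrees of freedom = 4 − 1 = 3; critical value at α = 0.05 is 7.815.
Since 16.056 > 7.815, we reject the null hypothesis — the data do not fit the 1:1:1:1 ratio.

16.056; not consistent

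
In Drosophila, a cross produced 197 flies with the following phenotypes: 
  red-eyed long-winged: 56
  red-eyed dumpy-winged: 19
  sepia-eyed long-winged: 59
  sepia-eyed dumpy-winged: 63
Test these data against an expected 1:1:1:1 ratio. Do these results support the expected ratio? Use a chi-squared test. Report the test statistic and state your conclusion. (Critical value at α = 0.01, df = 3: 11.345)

25.274; not consistent

Total ratio parts = 4. Expected numbers out of 197:
  red-eyed long-winged: 197 × 1/4 = 49.25
  red-eyed dumpy-winged: 197 × 1/4 = 49.25
  sepia-eyed long-winged: 197 × 1/4 = 49.25
  sepia-eyed dumpy-winged: 197 × 1/4 = 49.25
χ² = Σ (O − E)² / E
  red-eyed long-winged: (56 − 49.25)² / 49.25 = 0.9251
  red-eyed dumpy-winged: (19 − 49.25)² / 49.25 = 18.5799
  sepia-eyed long-winged: (59 − 49.25)² / 49.25 = 1.9302
  sepia-eyed dumpy-winged: (63 − 49.25)² / 49.25 = 3.8388
χ² = 0.9251 + 18.5799 + 1.9302 + 3.8388 = 25.274
Degrees of freedom = 4 − 1 = 3; critical value at α = 0.01 is 11.345.
Since 25.274 > 11.345, we reject the null hypothesis — the data do not fit the 1:1:1:1 ratio.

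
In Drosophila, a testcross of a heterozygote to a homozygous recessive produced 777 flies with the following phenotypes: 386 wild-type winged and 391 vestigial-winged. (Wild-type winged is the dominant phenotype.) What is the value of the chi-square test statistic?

A testcross of a heterozygote (Aa × aa) gives a 1:1 phenotypic ratio.
Under the 1:1 hypothesis (Σ ratio = 2, N = 777):
  wild-type winged: 777 × 1/2 = 388.5
  vestigial-winged: 777 × 1/2 = 388.5
χ² = Σ (O − E)² / E
  wild-type winged: (386 − 388.5)² / 388.5 = 0.0161
  vestigial-winged: (391 − 388.5)² / 388.5 = 0.0161
χ² = 0.0161 + 0.0161 = 0.0322 ≈ 0.032

0.032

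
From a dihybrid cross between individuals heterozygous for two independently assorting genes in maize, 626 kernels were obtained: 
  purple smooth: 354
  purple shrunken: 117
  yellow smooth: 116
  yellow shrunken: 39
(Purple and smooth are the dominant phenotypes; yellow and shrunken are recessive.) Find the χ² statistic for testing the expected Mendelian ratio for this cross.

A dihybrid F₂ with independent assortment and complete dominance at both loci gives a 9:3:3:1 phenotypic ratio.
Expected counts for N = 626 under a 9:3:3:1 ratio (total parts = 16):
  purple smooth: 626 × 9/16 = 352.125
  purple shrunken: 626 × 3/16 = 117.375
  yellow smooth: 626 × 3/16 = 117.375
  yellow shrunken: 626 × 1/16 = 39.125
χ² = Σ (O − E)² / E
  purple smooth: (354 − 352.125)² / 352.125 = 0.0100
  purple shrunken: (117 − 117.375)² / 117.375 = 0.0012
  yellow smooth: (116 − 117.375)² / 117.375 = 0.0161
  yellow shrunken: (39 − 39.125)² / 39.125 = 0.0004
χ² = 0.0100 + 0.0012 + 0.0161 + 0.0004 = 0.0277 ≈ 0.028

0.028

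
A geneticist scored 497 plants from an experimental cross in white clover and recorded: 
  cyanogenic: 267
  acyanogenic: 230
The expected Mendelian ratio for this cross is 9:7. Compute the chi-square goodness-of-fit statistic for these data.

1.290

Expected counts for N = 497 under a 9:7 ratio (total parts = 16):
  cyanogenic: 497 × 9/16 = 279.5625
  acyanogenic: 497 × 7/16 = 217.4375
χ² = Σ (O − E)² / E
  cyanogenic: (267 − 279.5625)² / 279.5625 = 0.5645
  acyanogenic: (230 − 217.4375)² / 217.4375 = 0.7258
χ² = 0.5645 + 0.7258 = 1.2903 ≈ 1.290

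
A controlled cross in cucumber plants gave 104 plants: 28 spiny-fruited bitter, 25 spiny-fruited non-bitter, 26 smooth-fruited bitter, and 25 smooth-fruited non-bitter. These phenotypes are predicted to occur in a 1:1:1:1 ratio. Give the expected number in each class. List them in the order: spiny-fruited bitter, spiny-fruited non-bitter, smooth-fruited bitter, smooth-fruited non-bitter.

26, 26, 26, 26

The 1:1:1:1 ratio has 4 parts, so with N = 104 the expected counts are:
  spiny-fruited bitter: 104 × 1/4 = 26
  spiny-fruited non-bitter: 104 × 1/4 = 26
  smooth-fruited bitter: 104 × 1/4 = 26
  smooth-fruited non-bitter: 104 × 1/4 = 26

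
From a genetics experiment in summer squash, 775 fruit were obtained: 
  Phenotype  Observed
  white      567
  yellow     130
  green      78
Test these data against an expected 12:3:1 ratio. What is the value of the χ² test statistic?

Under the 12:3:1 hypothesis (Σ ratio = 16, N = 775):
  white: 775 × 12/16 = 581.25
  yellow: 775 × 3/16 = 145.3125
  green: 775 × 1/16 = 48.4375
χ² = Σ (O − E)² / E
  white: (567 − 581.25)² / 581.25 = 0.3494
  yellow: (130 − 145.3125)² / 145.3125 = 1.6136
  green: (78 − 48.4375)² / 48.4375 = 18.0427
χ² = 0.3494 + 1.6136 + 18.0427 = 20.0057 ≈ 20.006

20.006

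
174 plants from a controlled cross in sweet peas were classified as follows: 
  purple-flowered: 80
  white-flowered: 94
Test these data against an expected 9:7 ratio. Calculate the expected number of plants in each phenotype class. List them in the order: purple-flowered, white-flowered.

97.875, 76.125

Expected counts for N = 174 under a 9:7 ratio (total parts = 16):
  purple-flowered: 174 × 9/16 = 97.875
  white-flowered: 174 × 7/16 = 76.125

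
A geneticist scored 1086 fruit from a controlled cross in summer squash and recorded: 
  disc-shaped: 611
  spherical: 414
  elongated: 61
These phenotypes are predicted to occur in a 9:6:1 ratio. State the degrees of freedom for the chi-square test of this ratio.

A goodness-of-fit test with 3 phenotype classes has df = 3 − 1 = 2.

2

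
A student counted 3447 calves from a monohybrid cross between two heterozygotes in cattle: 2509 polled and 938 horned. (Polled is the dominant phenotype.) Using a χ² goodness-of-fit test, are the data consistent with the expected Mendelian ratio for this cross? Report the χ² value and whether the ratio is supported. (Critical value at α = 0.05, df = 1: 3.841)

8.996; not consistent

For a monohybrid cross between heterozygotes with complete dominance, the expected phenotypic ratio is 3:1.
Under the 3:1 hypothesis (Σ ratio = 4, N = 3447):
  polled: 3447 × 3/4 = 2585.25
  horned: 3447 × 1/4 = 861.75
χ² = Σ (O − E)² / E
  polled: (2509 − 2585.25)² / 2585.25 = 2.2489
  horned: (938 − 861.75)² / 861.75 = 6.7468
χ² = 2.2489 + 6.7468 = 8.9957 ≈ 8.996
Degrees of freedom = 2 − 1 = 1; critical value at α = 0.05 is 3.841.
Since 8.996 > 3.841, we reject the null hypothesis — the data do not fit the 3:1 ratio.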